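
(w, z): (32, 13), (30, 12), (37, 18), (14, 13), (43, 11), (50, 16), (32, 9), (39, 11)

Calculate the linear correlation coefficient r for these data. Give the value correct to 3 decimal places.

0.221

n = 8, Σw = 277, Σz = 103, Σw² = 10383, Σz² = 1385, Σwz = 3614
nΣwz − ΣwΣz = 28912 − 28531 = 381
nΣw² − (Σw)² = 83064 − 76729 = 6335; nΣz² − (Σz)² = 11080 − 10609 = 471
r = 381 / √(6335 × 471) = 381 / 1727.3636 ≈ 0.221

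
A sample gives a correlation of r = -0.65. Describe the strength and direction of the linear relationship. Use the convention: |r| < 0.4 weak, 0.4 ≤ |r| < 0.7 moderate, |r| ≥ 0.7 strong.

r = -0.65 < 0 so the relationship is negative.
|r| = 0.65, which falls in the moderate range.

moderate negative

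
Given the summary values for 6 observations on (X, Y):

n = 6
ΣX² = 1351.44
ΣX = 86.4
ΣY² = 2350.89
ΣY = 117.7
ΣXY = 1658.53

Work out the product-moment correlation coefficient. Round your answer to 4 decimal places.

r = (nΣXY − ΣXΣY) / √[(nΣX² − (ΣX)²)(nΣY² − (ΣY)²)]
Numerator: 6×1658.53 − 86.4×117.7 = -218.1
Denominator: √[(8108.64 − 7464.96)(14105.34 − 13853.29)] = √[643.68 × 252.05] = 402.7897
r = -218.1 / 402.7897 ≈ -0.5415

-0.5415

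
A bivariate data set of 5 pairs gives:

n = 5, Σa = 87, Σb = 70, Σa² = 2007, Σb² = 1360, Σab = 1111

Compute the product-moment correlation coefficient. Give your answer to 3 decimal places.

r = (nΣab − ΣaΣb) / √[(nΣa² − (Σa)²)(nΣb² − (Σb)²)]
Numerator: 5×1111 − 87×70 = -535
Denominator: √[(10035 − 7569)(6800 − 4900)] = √[2466 × 1900] = 2164.5785
r = -535 / 2164.5785 ≈ -0.247

-0.247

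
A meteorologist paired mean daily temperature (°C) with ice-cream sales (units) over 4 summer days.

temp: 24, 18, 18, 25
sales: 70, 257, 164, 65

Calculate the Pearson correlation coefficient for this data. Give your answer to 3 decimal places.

n = 4, Σx = 85, Σy = 556, Σx² = 1849, Σy² = 102070, Σxy = 10883
nΣxy − ΣxΣy = 43532 − 47260 = -3728
nΣx² − (Σx)² = 7396 − 7225 = 171; nΣy² − (Σy)² = 408280 − 309136 = 99144
r = -3728 / √(171 × 99144) = -3728 / 4117.4779 ≈ -0.905

-0.905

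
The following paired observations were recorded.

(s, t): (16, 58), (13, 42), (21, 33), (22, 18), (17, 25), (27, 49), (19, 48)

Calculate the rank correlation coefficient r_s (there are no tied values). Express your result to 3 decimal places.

-0.179

Rank s: 2, 1, 5, 6, 3, 7, 4
Rank t: 7, 4, 3, 1, 2, 6, 5
d = rank(s) − rank(t): -5, -3, 2, 5, 1, 1, -1; Σd² = 66
ρ = 1 − 6Σd² / [n(n²−1)] = 1 − 6×66 / (7×48) = 1 − 396/336 ≈ -0.179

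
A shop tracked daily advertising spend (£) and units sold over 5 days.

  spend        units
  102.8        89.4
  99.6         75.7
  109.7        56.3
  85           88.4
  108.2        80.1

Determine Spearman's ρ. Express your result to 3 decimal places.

-0.500

Rank spend: 3, 2, 5, 1, 4
Rank units: 5, 2, 1, 4, 3
d = rank(spend) − rank(units): -2, 0, 4, -3, 1; Σd² = 30
ρ = 1 − 6Σd² / [n(n²−1)] = 1 − 6×30 / (5×24) = 1 − 180/120 ≈ -0.500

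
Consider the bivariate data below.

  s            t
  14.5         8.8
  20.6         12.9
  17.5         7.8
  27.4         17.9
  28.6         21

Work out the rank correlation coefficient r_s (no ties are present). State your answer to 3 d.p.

0.900

Rank s: 1, 3, 2, 4, 5
Rank t: 2, 3, 1, 4, 5
d = rank(s) − rank(t): -1, 0, 1, 0, 0; Σd² = 2
ρ = 1 − 6Σd² / [n(n²−1)] = 1 − 6×2 / (5×24) = 1 − 12/120 ≈ 0.900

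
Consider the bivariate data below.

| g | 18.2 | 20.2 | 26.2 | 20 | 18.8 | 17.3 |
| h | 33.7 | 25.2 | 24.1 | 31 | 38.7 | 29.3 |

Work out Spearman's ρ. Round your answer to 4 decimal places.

Rank g: 2, 5, 6, 4, 3, 1
Rank h: 5, 2, 1, 4, 6, 3
d = rank(g) − rank(h): -3, 3, 5, 0, -3, -2; Σd² = 56
ρ = 1 − 6Σd² / [n(n²−1)] = 1 − 6×56 / (6×35) = 1 − 336/210 ≈ -0.6000

-0.6000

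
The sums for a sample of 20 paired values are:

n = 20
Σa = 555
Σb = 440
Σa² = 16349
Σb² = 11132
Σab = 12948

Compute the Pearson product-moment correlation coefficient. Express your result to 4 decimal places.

0.6291

r = (nΣab − ΣaΣb) / √[(nΣa² − (Σa)²)(nΣb² − (Σb)²)]
Numerator: 20×12948 − 555×440 = 14760
Denominator: √[(326980 − 308025)(222640 − 193600)] = √[18955 × 29040] = 23461.7391
r = 14760 / 23461.7391 ≈ 0.6291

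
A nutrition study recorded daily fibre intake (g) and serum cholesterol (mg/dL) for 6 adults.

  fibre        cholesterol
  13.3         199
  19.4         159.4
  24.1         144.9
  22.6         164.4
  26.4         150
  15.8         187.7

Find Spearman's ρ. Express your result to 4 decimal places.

-0.8857

Rank fibre: 1, 3, 5, 4, 6, 2
Rank cholesterol: 6, 3, 1, 4, 2, 5
d = rank(fibre) − rank(cholesterol): -5, 0, 4, 0, 4, -3; Σd² = 66
ρ = 1 − 6Σd² / [n(n²−1)] = 1 − 6×66 / (6×35) = 1 − 396/210 ≈ -0.8857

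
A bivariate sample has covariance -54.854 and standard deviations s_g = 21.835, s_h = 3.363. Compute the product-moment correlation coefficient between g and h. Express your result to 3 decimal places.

-0.747

r = Cov(g,h) / (s_g · s_h) = -54.854 / (21.835 × 3.363)
  = -54.854 / 73.4311 ≈ -0.747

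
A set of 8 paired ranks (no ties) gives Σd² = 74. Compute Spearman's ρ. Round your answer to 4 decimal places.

ρ = 1 − 6Σd² / [n(n²−1)] = 1 − 6×74 / (8×63)
  = 1 − 444/504 = 1 − 0.88095 ≈ 0.1190

0.1190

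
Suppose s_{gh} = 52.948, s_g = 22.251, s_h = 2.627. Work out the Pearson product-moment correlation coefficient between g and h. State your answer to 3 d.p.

0.906

r = Cov(g,h) / (s_g · s_h) = 52.948 / (22.251 × 2.627)
  = 52.948 / 58.4534 ≈ 0.906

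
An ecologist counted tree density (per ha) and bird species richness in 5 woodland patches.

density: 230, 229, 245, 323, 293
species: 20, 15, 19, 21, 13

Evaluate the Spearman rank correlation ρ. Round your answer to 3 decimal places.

Rank density: 2, 1, 3, 5, 4
Rank species: 4, 2, 3, 5, 1
d = rank(density) − rank(species): -2, -1, 0, 0, 3; Σd² = 14
ρ = 1 − 6Σd² / [n(n²−1)] = 1 − 6×14 / (5×24) = 1 − 84/120 ≈ 0.300

0.300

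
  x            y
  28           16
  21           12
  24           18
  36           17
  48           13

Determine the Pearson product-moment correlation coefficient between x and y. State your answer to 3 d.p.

-0.164

n = 5, Σx = 157, Σy = 76, Σx² = 5401, Σy² = 1182, Σxy = 2368
nΣxy − ΣxΣy = 11840 − 11932 = -92
nΣx² − (Σx)² = 27005 − 24649 = 2356; nΣy² − (Σy)² = 5910 − 5776 = 134
r = -92 / √(2356 × 134) = -92 / 561.8754 ≈ -0.164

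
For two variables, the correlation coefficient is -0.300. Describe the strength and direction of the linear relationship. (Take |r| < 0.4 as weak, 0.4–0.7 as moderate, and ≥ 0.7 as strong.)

weak negative

r = -0.300 < 0 so the relationship is negative.
|r| = 0.300, which falls in the weak range.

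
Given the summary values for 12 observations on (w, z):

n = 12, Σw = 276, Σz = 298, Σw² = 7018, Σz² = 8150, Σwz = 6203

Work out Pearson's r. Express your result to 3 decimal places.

r = (nΣwz − ΣwΣz) / √[(nΣw² − (Σw)²)(nΣz² − (Σz)²)]
Numerator: 12×6203 − 276×298 = -7812
Denominator: √[(84216 − 76176)(97800 − 88804)] = √[8040 × 8996] = 8504.5776
r = -7812 / 8504.5776 ≈ -0.919

-0.919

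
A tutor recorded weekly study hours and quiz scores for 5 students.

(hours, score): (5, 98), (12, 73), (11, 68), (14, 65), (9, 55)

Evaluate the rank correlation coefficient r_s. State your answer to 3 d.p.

Rank hours: 1, 4, 3, 5, 2
Rank score: 5, 4, 3, 2, 1
d = rank(hours) − rank(score): -4, 0, 0, 3, 1; Σd² = 26
ρ = 1 − 6Σd² / [n(n²−1)] = 1 − 6×26 / (5×24) = 1 − 156/120 ≈ -0.300

-0.300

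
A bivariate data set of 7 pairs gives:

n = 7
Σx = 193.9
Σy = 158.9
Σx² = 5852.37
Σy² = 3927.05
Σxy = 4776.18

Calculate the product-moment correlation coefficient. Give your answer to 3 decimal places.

0.955

r = (nΣxy − ΣxΣy) / √[(nΣx² − (Σx)²)(nΣy² − (Σy)²)]
Numerator: 7×4776.18 − 193.9×158.9 = 2622.55
Denominator: √[(40966.59 − 37597.21)(27489.35 − 25249.21)] = √[3369.38 × 2240.14] = 2747.3411
r = 2622.55 / 2747.3411 ≈ 0.955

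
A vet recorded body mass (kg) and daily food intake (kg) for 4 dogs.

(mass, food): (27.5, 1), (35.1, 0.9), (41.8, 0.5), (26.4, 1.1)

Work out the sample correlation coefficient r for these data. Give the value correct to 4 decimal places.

n = 4, Σx = 130.8, Σy = 3.5, Σx² = 4432.46, Σy² = 3.27, Σxy = 109.03
nΣxy − ΣxΣy = 436.12 − 457.8 = -21.68
nΣx² − (Σx)² = 17729.84 − 17108.64 = 621.2; nΣy² − (Σy)² = 13.08 − 12.25 = 0.83
r = -21.68 / √(621.2 × 0.83) = -21.68 / 22.7067 ≈ -0.9548

-0.9548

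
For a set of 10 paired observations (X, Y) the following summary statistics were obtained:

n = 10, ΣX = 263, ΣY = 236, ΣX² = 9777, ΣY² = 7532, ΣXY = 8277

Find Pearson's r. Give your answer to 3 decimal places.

r = (nΣXY − ΣXΣY) / √[(nΣX² − (ΣX)²)(nΣY² − (ΣY)²)]
Numerator: 10×8277 − 263×236 = 20702
Denominator: √[(97770 − 69169)(75320 − 55696)] = √[28601 × 19624] = 23691.0537
r = 20702 / 23691.0537 ≈ 0.874

0.874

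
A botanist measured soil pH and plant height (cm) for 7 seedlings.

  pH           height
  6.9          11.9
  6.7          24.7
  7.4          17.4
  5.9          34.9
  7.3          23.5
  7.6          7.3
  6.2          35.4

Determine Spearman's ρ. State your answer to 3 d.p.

-0.857

Rank pH: 4, 3, 6, 1, 5, 7, 2
Rank height: 2, 5, 3, 6, 4, 1, 7
d = rank(pH) − rank(height): 2, -2, 3, -5, 1, 6, -5; Σd² = 104
ρ = 1 − 6Σd² / [n(n²−1)] = 1 − 6×104 / (7×48) = 1 − 624/336 ≈ -0.857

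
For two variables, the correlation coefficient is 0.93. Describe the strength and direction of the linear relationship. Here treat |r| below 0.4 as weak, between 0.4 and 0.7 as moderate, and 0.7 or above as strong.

strong positive

r = 0.93 > 0 so the relationship is positive.
|r| = 0.93, which falls in the strong range.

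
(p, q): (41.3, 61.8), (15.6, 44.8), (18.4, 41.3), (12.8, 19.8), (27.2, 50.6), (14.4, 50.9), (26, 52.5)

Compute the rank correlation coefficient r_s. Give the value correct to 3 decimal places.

0.679

Rank p: 7, 3, 4, 1, 6, 2, 5
Rank q: 7, 3, 2, 1, 4, 5, 6
d = rank(p) − rank(q): 0, 0, 2, 0, 2, -3, -1; Σd² = 18
ρ = 1 − 6Σd² / [n(n²−1)] = 1 − 6×18 / (7×48) = 1 − 108/336 ≈ 0.679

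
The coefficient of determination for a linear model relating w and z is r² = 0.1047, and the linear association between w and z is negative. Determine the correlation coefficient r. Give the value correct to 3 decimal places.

-0.324

|r| = √0.1047 = 0.324
The association is negative, so r = −0.324.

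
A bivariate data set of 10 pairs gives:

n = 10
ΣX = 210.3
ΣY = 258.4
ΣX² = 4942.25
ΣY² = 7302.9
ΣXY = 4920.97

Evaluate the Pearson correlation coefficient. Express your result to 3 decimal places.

-0.900

r = (nΣXY − ΣXΣY) / √[(nΣX² − (ΣX)²)(nΣY² − (ΣY)²)]
Numerator: 10×4920.97 − 210.3×258.4 = -5131.82
Denominator: √[(49422.5 − 44226.09)(73029 − 66770.56)] = √[5196.41 × 6258.44] = 5702.7555
r = -5131.82 / 5702.7555 ≈ -0.900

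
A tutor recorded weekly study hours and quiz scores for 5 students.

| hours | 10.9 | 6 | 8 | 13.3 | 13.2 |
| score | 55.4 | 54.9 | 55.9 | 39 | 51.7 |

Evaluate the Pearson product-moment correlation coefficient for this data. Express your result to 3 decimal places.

-0.647

n = 5, Σx = 51.4, Σy = 256.9, Σx² = 569.94, Σy² = 13401.87, Σxy = 2581.6
nΣxy − ΣxΣy = 12908 − 13204.66 = -296.66
nΣx² − (Σx)² = 2849.7 − 2641.96 = 207.74; nΣy² − (Σy)² = 67009.35 − 65997.61 = 1011.74
r = -296.66 / √(207.74 × 1011.74) = -296.66 / 458.4527 ≈ -0.647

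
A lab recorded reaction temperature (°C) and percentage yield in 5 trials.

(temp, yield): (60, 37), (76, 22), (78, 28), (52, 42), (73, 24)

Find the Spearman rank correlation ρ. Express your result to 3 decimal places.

-0.700

Rank temp: 2, 4, 5, 1, 3
Rank yield: 4, 1, 3, 5, 2
d = rank(temp) − rank(yield): -2, 3, 2, -4, 1; Σd² = 34
ρ = 1 − 6Σd² / [n(n²−1)] = 1 − 6×34 / (5×24) = 1 − 204/120 ≈ -0.700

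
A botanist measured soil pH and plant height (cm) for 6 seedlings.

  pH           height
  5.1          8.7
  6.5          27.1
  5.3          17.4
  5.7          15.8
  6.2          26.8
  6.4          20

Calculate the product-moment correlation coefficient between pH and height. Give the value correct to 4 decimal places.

0.8527

n = 6, Σx = 35.2, Σy = 115.8, Σx² = 208.24, Σy² = 2480.74, Σxy = 696.96
nΣxy − ΣxΣy = 4181.76 − 4076.16 = 105.6
nΣx² − (Σx)² = 1249.44 − 1239.04 = 10.4; nΣy² − (Σy)² = 14884.44 − 13409.64 = 1474.8
r = 105.6 / √(10.4 × 1474.8) = 105.6 / 123.8464 ≈ 0.8527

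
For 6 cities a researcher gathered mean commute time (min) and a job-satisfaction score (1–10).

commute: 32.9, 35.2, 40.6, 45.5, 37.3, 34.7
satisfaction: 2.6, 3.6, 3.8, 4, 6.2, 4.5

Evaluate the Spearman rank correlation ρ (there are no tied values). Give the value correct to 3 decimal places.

Rank commute: 1, 3, 5, 6, 4, 2
Rank satisfaction: 1, 2, 3, 4, 6, 5
d = rank(commute) − rank(satisfaction): 0, 1, 2, 2, -2, -3; Σd² = 22
ρ = 1 − 6Σd² / [n(n²−1)] = 1 − 6×22 / (6×35) = 1 − 132/210 ≈ 0.371

0.371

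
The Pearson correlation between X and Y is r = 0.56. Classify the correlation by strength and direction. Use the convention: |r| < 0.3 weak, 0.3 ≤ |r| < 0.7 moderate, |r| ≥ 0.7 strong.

moderate positive

r = 0.56 > 0 so the relationship is positive.
|r| = 0.56, which falls in the moderate range.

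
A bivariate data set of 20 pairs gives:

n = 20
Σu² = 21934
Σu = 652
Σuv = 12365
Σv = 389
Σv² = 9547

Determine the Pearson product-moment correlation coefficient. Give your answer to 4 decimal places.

-0.2729

r = (nΣuv − ΣuΣv) / √[(nΣu² − (Σu)²)(nΣv² − (Σv)²)]
Numerator: 20×12365 − 652×389 = -6328
Denominator: √[(438680 − 425104)(190940 − 151321)] = √[13576 × 39619] = 23191.9715
r = -6328 / 23191.9715 ≈ -0.2729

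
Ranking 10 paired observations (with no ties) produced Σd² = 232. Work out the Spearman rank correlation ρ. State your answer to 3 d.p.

ρ = 1 − 6Σd² / [n(n²−1)] = 1 − 6×232 / (10×99)
  = 1 − 1392/990 = 1 − 1.4061 ≈ -0.406

-0.406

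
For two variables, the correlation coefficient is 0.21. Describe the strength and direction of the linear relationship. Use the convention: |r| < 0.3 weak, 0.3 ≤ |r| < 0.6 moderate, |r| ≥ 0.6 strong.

r = 0.21 > 0 so the relationship is positive.
|r| = 0.21, which falls in the weak range.

weak positive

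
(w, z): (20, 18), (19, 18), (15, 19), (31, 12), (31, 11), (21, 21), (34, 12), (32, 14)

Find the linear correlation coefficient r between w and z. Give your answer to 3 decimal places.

n = 8, Σw = 203, Σz = 125, Σw² = 5529, Σz² = 2055, Σwz = 2997
nΣwz − ΣwΣz = 23976 − 25375 = -1399
nΣw² − (Σw)² = 44232 − 41209 = 3023; nΣz² − (Σz)² = 16440 − 15625 = 815
r = -1399 / √(3023 × 815) = -1399 / 1569.6321 ≈ -0.891

-0.891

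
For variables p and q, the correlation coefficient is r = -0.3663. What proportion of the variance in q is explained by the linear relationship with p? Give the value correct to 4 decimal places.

r² = (-0.3663)² = 0.1342

0.1342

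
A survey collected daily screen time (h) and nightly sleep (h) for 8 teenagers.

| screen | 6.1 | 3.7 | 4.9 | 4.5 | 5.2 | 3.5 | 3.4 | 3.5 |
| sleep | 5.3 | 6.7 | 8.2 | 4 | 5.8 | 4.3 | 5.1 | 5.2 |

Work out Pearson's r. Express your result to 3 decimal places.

0.218

n = 8, Σx = 34.8, Σy = 44.6, Σx² = 158.26, Σy² = 261.4, Σxy = 196.05
nΣxy − ΣxΣy = 1568.4 − 1552.08 = 16.32
nΣx² − (Σx)² = 1266.08 − 1211.04 = 55.04; nΣy² − (Σy)² = 2091.2 − 1989.16 = 102.04
r = 16.32 / √(55.04 × 102.04) = 16.32 / 74.9419 ≈ 0.218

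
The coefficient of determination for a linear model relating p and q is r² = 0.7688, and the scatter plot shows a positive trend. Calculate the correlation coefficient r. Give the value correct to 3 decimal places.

|r| = √0.7688 = 0.877
The association is positive, so r = 0.877.

0.877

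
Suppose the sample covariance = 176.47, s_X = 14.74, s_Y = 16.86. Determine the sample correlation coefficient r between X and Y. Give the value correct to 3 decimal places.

r = Cov(X,Y) / (s_X · s_Y) = 176.47 / (14.74 × 16.86)
  = 176.47 / 248.5164 ≈ 0.710

0.710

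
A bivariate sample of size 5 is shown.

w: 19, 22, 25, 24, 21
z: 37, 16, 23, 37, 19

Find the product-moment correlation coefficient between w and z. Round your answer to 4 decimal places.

n = 5, Σw = 111, Σz = 132, Σw² = 2487, Σz² = 3884, Σwz = 2917
nΣwz − ΣwΣz = 14585 − 14652 = -67
nΣw² − (Σw)² = 12435 − 12321 = 114; nΣz² − (Σz)² = 19420 − 17424 = 1996
r = -67 / √(114 × 1996) = -67 / 477.0157 ≈ -0.1405

-0.1405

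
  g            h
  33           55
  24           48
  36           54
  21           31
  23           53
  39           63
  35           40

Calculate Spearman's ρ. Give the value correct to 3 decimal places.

Rank g: 4, 3, 6, 1, 2, 7, 5
Rank h: 6, 3, 5, 1, 4, 7, 2
d = rank(g) − rank(h): -2, 0, 1, 0, -2, 0, 3; Σd² = 18
ρ = 1 − 6Σd² / [n(n²−1)] = 1 − 6×18 / (7×48) = 1 − 108/336 ≈ 0.679

0.679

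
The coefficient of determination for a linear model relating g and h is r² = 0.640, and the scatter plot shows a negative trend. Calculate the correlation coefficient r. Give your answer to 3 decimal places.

|r| = √0.640 = 0.800
The association is negative, so r = −0.800.

-0.800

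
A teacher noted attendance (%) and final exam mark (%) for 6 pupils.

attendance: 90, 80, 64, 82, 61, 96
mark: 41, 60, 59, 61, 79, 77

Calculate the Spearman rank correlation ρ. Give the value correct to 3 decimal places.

-0.200

Rank attendance: 5, 3, 2, 4, 1, 6
Rank mark: 1, 3, 2, 4, 6, 5
d = rank(attendance) − rank(mark): 4, 0, 0, 0, -5, 1; Σd² = 42
ρ = 1 − 6Σd² / [n(n²−1)] = 1 − 6×42 / (6×35) = 1 − 252/210 ≈ -0.200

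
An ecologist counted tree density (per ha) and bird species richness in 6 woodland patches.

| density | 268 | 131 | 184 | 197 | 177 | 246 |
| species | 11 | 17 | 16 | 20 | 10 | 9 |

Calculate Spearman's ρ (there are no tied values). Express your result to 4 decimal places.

-0.3143

Rank density: 6, 1, 3, 4, 2, 5
Rank species: 3, 5, 4, 6, 2, 1
d = rank(density) − rank(species): 3, -4, -1, -2, 0, 4; Σd² = 46
ρ = 1 − 6Σd² / [n(n²−1)] = 1 − 6×46 / (6×35) = 1 − 276/210 ≈ -0.3143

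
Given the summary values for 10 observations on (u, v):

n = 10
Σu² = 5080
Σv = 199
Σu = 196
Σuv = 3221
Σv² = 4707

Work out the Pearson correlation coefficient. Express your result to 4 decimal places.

-0.7064

r = (nΣuv − ΣuΣv) / √[(nΣu² − (Σu)²)(nΣv² − (Σv)²)]
Numerator: 10×3221 − 196×199 = -6794
Denominator: √[(50800 − 38416)(47070 − 39601)] = √[12384 × 7469] = 9617.4891
r = -6794 / 9617.4891 ≈ -0.7064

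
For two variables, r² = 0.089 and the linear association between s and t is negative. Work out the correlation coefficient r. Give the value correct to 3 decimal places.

|r| = √0.089 = 0.298
The association is negative, so r = −0.298.

-0.298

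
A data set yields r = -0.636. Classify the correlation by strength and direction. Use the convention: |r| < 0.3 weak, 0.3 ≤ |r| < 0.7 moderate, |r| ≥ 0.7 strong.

moderate negative

r = -0.636 < 0 so the relationship is negative.
|r| = 0.636, which falls in the moderate range.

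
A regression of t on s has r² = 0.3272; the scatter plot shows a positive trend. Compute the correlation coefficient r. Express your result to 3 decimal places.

|r| = √0.3272 = 0.572
The association is positive, so r = 0.572.

0.572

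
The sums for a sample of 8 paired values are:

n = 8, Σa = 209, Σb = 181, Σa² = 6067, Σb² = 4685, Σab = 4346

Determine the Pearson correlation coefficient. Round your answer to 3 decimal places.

-0.640

r = (nΣab − ΣaΣb) / √[(nΣa² − (Σa)²)(nΣb² − (Σb)²)]
Numerator: 8×4346 − 209×181 = -3061
Denominator: √[(48536 − 43681)(37480 − 32761)] = √[4855 × 4719] = 4786.5170
r = -3061 / 4786.5170 ≈ -0.640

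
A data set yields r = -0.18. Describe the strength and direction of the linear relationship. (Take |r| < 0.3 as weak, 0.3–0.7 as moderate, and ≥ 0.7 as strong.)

r = -0.18 < 0 so the relationship is negative.
|r| = 0.18, which falls in the weak range.

weak negative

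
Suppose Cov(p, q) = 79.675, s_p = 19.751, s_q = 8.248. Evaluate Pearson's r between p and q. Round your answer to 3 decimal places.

r = Cov(p,q) / (s_p · s_q) = 79.675 / (19.751 × 8.248)
  = 79.675 / 162.9062 ≈ 0.489

0.489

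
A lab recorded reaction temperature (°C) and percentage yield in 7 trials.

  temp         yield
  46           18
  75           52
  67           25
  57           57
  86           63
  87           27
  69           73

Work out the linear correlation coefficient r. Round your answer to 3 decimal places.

0.283

n = 7, Σx = 487, Σy = 315, Σx² = 35205, Σy² = 16929, Σxy = 22456
nΣxy − ΣxΣy = 157192 − 153405 = 3787
nΣx² − (Σx)² = 246435 − 237169 = 9266; nΣy² − (Σy)² = 118503 − 99225 = 19278
r = 3787 / √(9266 × 19278) = 3787 / 13365.2515 ≈ 0.283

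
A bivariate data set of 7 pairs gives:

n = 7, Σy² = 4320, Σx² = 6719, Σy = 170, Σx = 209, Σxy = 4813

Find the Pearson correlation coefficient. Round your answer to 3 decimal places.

r = (nΣxy − ΣxΣy) / √[(nΣx² − (Σx)²)(nΣy² − (Σy)²)]
Numerator: 7×4813 − 209×170 = -1839
Denominator: √[(47033 − 43681)(30240 − 28900)] = √[3352 × 1340] = 2119.3584
r = -1839 / 2119.3584 ≈ -0.868

-0.868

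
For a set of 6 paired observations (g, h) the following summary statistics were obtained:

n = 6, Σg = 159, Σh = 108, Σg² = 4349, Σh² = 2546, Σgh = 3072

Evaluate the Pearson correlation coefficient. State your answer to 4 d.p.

0.7353

r = (nΣgh − ΣgΣh) / √[(nΣg² − (Σg)²)(nΣh² − (Σh)²)]
Numerator: 6×3072 − 159×108 = 1260
Denominator: √[(26094 − 25281)(15276 − 11664)] = √[813 × 3612] = 1713.6382
r = 1260 / 1713.6382 ≈ 0.7353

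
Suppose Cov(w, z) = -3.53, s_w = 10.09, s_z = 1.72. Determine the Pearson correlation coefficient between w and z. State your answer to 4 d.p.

-0.2034

r = Cov(w,z) / (s_w · s_z) = -3.53 / (10.09 × 1.72)
  = -3.53 / 17.3548 ≈ -0.2034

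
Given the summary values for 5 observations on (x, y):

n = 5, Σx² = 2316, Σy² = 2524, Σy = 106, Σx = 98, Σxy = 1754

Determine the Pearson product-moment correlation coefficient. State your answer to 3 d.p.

-0.978

r = (nΣxy − ΣxΣy) / √[(nΣx² − (Σx)²)(nΣy² − (Σy)²)]
Numerator: 5×1754 − 98×106 = -1618
Denominator: √[(11580 − 9604)(12620 − 11236)] = √[1976 × 1384] = 1653.7182
r = -1618 / 1653.7182 ≈ -0.978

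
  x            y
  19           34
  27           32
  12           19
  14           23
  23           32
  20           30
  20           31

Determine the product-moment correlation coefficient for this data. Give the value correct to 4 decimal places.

0.8266

n = 7, Σx = 135, Σy = 201, Σx² = 2759, Σy² = 5955, Σxy = 4016
nΣxy − ΣxΣy = 28112 − 27135 = 977
nΣx² − (Σx)² = 19313 − 18225 = 1088; nΣy² − (Σy)² = 41685 − 40401 = 1284
r = 977 / √(1088 × 1284) = 977 / 1181.9442 ≈ 0.8266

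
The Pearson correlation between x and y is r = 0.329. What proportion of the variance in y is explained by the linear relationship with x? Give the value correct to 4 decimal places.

0.1082

r² = (0.329)² = 0.1082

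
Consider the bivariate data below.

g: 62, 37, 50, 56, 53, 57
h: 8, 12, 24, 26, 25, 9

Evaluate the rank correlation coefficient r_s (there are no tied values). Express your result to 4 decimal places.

-0.4286

Rank g: 6, 1, 2, 4, 3, 5
Rank h: 1, 3, 4, 6, 5, 2
d = rank(g) − rank(h): 5, -2, -2, -2, -2, 3; Σd² = 50
ρ = 1 − 6Σd² / [n(n²−1)] = 1 − 6×50 / (6×35) = 1 − 300/210 ≈ -0.4286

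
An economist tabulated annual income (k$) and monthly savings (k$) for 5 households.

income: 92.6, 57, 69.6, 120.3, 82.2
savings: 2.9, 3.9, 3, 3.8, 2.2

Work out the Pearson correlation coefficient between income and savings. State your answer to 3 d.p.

n = 5, Σx = 421.7, Σy = 15.8, Σx² = 37896.85, Σy² = 51.9, Σxy = 1337.62
nΣxy − ΣxΣy = 6688.1 − 6662.86 = 25.24
nΣx² − (Σx)² = 189484.25 − 177830.89 = 11653.36; nΣy² − (Σy)² = 259.5 − 249.64 = 9.86
r = 25.24 / √(11653.36 × 9.86) = 25.24 / 338.9722 ≈ 0.074

0.074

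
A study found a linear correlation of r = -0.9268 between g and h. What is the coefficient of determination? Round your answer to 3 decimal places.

0.859

r² = (-0.9268)² = 0.859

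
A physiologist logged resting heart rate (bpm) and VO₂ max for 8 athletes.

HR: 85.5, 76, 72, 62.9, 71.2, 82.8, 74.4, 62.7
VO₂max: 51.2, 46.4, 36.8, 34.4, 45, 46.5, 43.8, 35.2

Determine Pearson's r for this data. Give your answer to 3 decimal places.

n = 8, Σx = 587.5, Σy = 339.3, Σx² = 43618.59, Σy² = 14656.73, Σxy = 25237.32
nΣxy − ΣxΣy = 201898.56 − 199338.75 = 2559.81
nΣx² − (Σx)² = 348948.72 − 345156.25 = 3792.47; nΣy² − (Σy)² = 117253.84 − 115124.49 = 2129.35
r = 2559.81 / √(3792.47 × 2129.35) = 2559.81 / 2841.7417 ≈ 0.901

0.901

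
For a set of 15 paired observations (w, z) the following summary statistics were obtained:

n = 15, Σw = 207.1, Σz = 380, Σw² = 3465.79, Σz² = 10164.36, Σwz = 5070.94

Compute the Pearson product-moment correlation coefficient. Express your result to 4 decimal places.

-0.3075

r = (nΣwz − ΣwΣz) / √[(nΣw² − (Σw)²)(nΣz² − (Σz)²)]
Numerator: 15×5070.94 − 207.1×380 = -2633.9
Denominator: √[(51986.85 − 42890.41)(152465.4 − 144400)] = √[9096.44 × 8065.4] = 8565.4204
r = -2633.9 / 8565.4204 ≈ -0.3075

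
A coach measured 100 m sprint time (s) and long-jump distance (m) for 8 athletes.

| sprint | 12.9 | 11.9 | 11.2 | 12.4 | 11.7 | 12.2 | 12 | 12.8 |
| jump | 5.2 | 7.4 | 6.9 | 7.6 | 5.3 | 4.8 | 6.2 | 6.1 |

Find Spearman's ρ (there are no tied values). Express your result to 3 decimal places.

-0.286

Rank sprint: 8, 3, 1, 6, 2, 5, 4, 7
Rank jump: 2, 7, 6, 8, 3, 1, 5, 4
d = rank(sprint) − rank(jump): 6, -4, -5, -2, -1, 4, -1, 3; Σd² = 108
ρ = 1 − 6Σd² / [n(n²−1)] = 1 − 6×108 / (8×63) = 1 − 648/504 ≈ -0.286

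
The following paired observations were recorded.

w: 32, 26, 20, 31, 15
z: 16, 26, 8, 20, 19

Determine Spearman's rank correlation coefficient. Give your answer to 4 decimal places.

0.1000

Rank w: 5, 3, 2, 4, 1
Rank z: 2, 5, 1, 4, 3
d = rank(w) − rank(z): 3, -2, 1, 0, -2; Σd² = 18
ρ = 1 − 6Σd² / [n(n²−1)] = 1 − 6×18 / (5×24) = 1 − 108/120 ≈ 0.1000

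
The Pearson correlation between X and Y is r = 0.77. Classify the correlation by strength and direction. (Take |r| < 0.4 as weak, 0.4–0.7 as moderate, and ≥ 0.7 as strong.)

r = 0.77 > 0 so the relationship is positive.
|r| = 0.77, which falls in the strong range.

strong positive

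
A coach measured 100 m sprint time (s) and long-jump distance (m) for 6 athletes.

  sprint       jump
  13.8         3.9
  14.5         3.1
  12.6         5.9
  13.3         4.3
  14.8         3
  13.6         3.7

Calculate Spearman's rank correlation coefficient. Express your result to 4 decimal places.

Rank sprint: 4, 5, 1, 2, 6, 3
Rank jump: 4, 2, 6, 5, 1, 3
d = rank(sprint) − rank(jump): 0, 3, -5, -3, 5, 0; Σd² = 68
ρ = 1 − 6Σd² / [n(n²−1)] = 1 − 6×68 / (6×35) = 1 − 408/210 ≈ -0.9429

-0.9429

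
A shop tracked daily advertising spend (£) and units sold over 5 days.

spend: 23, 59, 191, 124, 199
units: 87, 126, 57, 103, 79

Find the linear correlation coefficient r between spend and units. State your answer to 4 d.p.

-0.6255

n = 5, Σx = 596, Σy = 452, Σx² = 95468, Σy² = 43544, Σxy = 48815
nΣxy − ΣxΣy = 244075 − 269392 = -25317
nΣx² − (Σx)² = 477340 − 355216 = 122124; nΣy² − (Σy)² = 217720 − 204304 = 13416
r = -25317 / √(122124 × 13416) = -25317 / 40477.3466 ≈ -0.6255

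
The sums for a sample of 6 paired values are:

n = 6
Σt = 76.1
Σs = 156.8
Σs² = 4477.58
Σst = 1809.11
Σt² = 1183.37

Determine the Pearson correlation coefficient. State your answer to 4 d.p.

-0.6240

r = (nΣst − ΣsΣt) / √[(nΣs² − (Σs)²)(nΣt² − (Σt)²)]
Numerator: 6×1809.11 − 156.8×76.1 = -1077.82
Denominator: √[(26865.48 − 24586.24)(7100.22 − 5791.21)] = √[2279.24 × 1309.01] = 1727.2950
r = -1077.82 / 1727.2950 ≈ -0.6240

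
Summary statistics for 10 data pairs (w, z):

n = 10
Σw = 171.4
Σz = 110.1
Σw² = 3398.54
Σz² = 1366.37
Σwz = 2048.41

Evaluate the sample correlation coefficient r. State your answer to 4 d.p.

0.6052

r = (nΣwz − ΣwΣz) / √[(nΣw² − (Σw)²)(nΣz² − (Σz)²)]
Numerator: 10×2048.41 − 171.4×110.1 = 1612.96
Denominator: √[(33985.4 − 29377.96)(13663.7 − 12122.01)] = √[4607.44 × 1541.69] = 2665.1912
r = 1612.96 / 2665.1912 ≈ 0.6052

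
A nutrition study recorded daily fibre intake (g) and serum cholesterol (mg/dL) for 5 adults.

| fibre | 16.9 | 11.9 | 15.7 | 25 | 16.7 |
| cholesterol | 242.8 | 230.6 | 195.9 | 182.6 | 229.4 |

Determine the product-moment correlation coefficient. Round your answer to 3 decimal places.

n = 5, Σx = 86.2, Σy = 1081.3, Σx² = 1577.6, Σy² = 236472.13, Σxy = 18319.07
nΣxy − ΣxΣy = 91595.35 − 93208.06 = -1612.71
nΣx² − (Σx)² = 7888 − 7430.44 = 457.56; nΣy² − (Σy)² = 1182360.65 − 1169209.69 = 13150.96
r = -1612.71 / √(457.56 × 13150.96) = -1612.71 / 2453.0294 ≈ -0.657

-0.657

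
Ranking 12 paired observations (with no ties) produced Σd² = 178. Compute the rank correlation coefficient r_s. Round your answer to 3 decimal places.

0.378

ρ = 1 − 6Σd² / [n(n²−1)] = 1 − 6×178 / (12×143)
  = 1 − 1068/1716 = 1 − 0.6224 ≈ 0.378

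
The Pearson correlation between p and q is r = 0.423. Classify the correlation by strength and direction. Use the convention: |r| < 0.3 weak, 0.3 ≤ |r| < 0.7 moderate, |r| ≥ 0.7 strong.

moderate positive

r = 0.423 > 0 so the relationship is positive.
|r| = 0.423, which falls in the moderate range.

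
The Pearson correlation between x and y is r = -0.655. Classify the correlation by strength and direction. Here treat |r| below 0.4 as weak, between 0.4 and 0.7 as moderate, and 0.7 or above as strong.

moderate negative

r = -0.655 < 0 so the relationship is negative.
|r| = 0.655, which falls in the moderate range.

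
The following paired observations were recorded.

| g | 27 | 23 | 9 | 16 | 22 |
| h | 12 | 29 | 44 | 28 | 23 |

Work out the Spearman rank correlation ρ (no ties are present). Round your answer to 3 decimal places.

-0.700

Rank g: 5, 4, 1, 2, 3
Rank h: 1, 4, 5, 3, 2
d = rank(g) − rank(h): 4, 0, -4, -1, 1; Σd² = 34
ρ = 1 − 6Σd² / [n(n²−1)] = 1 − 6×34 / (5×24) = 1 − 204/120 ≈ -0.700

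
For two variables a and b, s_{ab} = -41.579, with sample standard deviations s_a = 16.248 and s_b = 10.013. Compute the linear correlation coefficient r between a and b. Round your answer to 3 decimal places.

r = Cov(a,b) / (s_a · s_b) = -41.579 / (16.248 × 10.013)
  = -41.579 / 162.6912 ≈ -0.256

-0.256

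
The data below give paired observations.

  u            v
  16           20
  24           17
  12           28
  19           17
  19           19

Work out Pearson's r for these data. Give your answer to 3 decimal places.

n = 5, Σu = 90, Σv = 101, Σu² = 1698, Σv² = 2123, Σuv = 1748
nΣuv − ΣuΣv = 8740 − 9090 = -350
nΣu² − (Σu)² = 8490 − 8100 = 390; nΣv² − (Σv)² = 10615 − 10201 = 414
r = -350 / √(390 × 414) = -350 / 401.8209 ≈ -0.871

-0.871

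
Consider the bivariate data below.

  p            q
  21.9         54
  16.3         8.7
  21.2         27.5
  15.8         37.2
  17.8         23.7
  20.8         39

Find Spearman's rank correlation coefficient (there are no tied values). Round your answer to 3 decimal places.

Rank p: 6, 2, 5, 1, 3, 4
Rank q: 6, 1, 3, 4, 2, 5
d = rank(p) − rank(q): 0, 1, 2, -3, 1, -1; Σd² = 16
ρ = 1 − 6Σd² / [n(n²−1)] = 1 − 6×16 / (6×35) = 1 − 96/210 ≈ 0.543

0.543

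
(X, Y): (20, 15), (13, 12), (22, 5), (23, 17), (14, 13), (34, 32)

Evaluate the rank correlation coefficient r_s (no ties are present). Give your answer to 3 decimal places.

Rank X: 3, 1, 4, 5, 2, 6
Rank Y: 4, 2, 1, 5, 3, 6
d = rank(X) − rank(Y): -1, -1, 3, 0, -1, 0; Σd² = 12
ρ = 1 − 6Σd² / [n(n²−1)] = 1 − 6×12 / (6×35) = 1 − 72/210 ≈ 0.657

0.657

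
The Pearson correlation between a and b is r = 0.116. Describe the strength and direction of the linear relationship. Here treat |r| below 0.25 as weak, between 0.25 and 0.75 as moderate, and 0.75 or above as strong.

weak positive

r = 0.116 > 0 so the relationship is positive.
|r| = 0.116, which falls in the weak range.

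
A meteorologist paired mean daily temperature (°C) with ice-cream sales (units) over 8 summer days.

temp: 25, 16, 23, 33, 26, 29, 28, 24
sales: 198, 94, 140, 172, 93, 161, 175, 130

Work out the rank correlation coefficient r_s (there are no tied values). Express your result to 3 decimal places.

Rank temp: 4, 1, 2, 8, 5, 7, 6, 3
Rank sales: 8, 2, 4, 6, 1, 5, 7, 3
d = rank(temp) − rank(sales): -4, -1, -2, 2, 4, 2, -1, 0; Σd² = 46
ρ = 1 − 6Σd² / [n(n²−1)] = 1 − 6×46 / (8×63) = 1 − 276/504 ≈ 0.452

0.452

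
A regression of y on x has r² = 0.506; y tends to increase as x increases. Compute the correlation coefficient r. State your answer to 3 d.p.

0.711

|r| = √0.506 = 0.711
The association is positive, so r = 0.711.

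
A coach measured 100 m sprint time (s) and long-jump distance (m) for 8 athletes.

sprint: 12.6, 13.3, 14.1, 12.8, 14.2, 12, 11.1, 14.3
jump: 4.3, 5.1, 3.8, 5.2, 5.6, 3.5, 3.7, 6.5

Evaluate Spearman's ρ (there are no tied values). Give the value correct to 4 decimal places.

0.8095

Rank sprint: 3, 5, 6, 4, 7, 2, 1, 8
Rank jump: 4, 5, 3, 6, 7, 1, 2, 8
d = rank(sprint) − rank(jump): -1, 0, 3, -2, 0, 1, -1, 0; Σd² = 16
ρ = 1 − 6Σd² / [n(n²−1)] = 1 − 6×16 / (8×63) = 1 − 96/504 ≈ 0.8095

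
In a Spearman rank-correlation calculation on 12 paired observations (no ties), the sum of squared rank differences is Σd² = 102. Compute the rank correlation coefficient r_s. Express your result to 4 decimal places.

0.6434

ρ = 1 − 6Σd² / [n(n²−1)] = 1 − 6×102 / (12×143)
  = 1 − 612/1716 = 1 − 0.35664 ≈ 0.6434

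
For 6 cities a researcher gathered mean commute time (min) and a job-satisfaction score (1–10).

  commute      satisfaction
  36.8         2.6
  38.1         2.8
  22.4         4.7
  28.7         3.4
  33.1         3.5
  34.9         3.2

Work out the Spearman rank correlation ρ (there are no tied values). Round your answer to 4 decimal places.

-0.8857

Rank commute: 5, 6, 1, 2, 3, 4
Rank satisfaction: 1, 2, 6, 4, 5, 3
d = rank(commute) − rank(satisfaction): 4, 4, -5, -2, -2, 1; Σd² = 66
ρ = 1 − 6Σd² / [n(n²−1)] = 1 − 6×66 / (6×35) = 1 − 396/210 ≈ -0.8857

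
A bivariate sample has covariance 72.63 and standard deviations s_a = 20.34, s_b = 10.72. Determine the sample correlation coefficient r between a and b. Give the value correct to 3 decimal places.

r = Cov(a,b) / (s_a · s_b) = 72.63 / (20.34 × 10.72)
  = 72.63 / 218.0448 ≈ 0.333

0.333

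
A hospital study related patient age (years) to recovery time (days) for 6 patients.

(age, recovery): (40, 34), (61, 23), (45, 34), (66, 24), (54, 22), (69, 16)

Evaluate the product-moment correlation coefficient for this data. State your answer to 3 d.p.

n = 6, Σx = 335, Σy = 153, Σx² = 19379, Σy² = 4157, Σxy = 8169
nΣxy − ΣxΣy = 49014 − 51255 = -2241
nΣx² − (Σx)² = 116274 − 112225 = 4049; nΣy² − (Σy)² = 24942 − 23409 = 1533
r = -2241 / √(4049 × 1533) = -2241 / 2491.4086 ≈ -0.899

-0.899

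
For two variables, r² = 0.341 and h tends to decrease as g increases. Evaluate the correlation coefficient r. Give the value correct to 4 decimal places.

|r| = √0.341 = 0.5840
The association is negative, so r = −0.5840.

-0.5840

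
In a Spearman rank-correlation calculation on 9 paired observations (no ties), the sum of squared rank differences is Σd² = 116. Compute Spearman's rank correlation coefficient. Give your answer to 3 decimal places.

0.033

ρ = 1 − 6Σd² / [n(n²−1)] = 1 − 6×116 / (9×80)
  = 1 − 696/720 = 1 − 0.9667 ≈ 0.033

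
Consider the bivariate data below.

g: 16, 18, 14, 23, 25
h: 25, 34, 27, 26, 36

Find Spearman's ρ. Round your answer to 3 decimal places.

Rank g: 2, 3, 1, 4, 5
Rank h: 1, 4, 3, 2, 5
d = rank(g) − rank(h): 1, -1, -2, 2, 0; Σd² = 10
ρ = 1 − 6Σd² / [n(n²−1)] = 1 − 6×10 / (5×24) = 1 − 60/120 ≈ 0.500

0.500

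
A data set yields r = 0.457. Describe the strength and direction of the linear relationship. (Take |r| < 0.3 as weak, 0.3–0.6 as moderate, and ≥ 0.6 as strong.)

moderate positive

r = 0.457 > 0 so the relationship is positive.
|r| = 0.457, which falls in the moderate range.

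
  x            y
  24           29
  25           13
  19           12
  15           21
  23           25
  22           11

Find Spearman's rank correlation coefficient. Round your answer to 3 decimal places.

Rank x: 5, 6, 2, 1, 4, 3
Rank y: 6, 3, 2, 4, 5, 1
d = rank(x) − rank(y): -1, 3, 0, -3, -1, 2; Σd² = 24
ρ = 1 − 6Σd² / [n(n²−1)] = 1 − 6×24 / (6×35) = 1 − 144/210 ≈ 0.314

0.314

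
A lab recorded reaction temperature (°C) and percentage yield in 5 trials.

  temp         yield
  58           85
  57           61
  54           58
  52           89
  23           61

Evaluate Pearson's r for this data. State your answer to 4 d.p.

n = 5, Σx = 244, Σy = 354, Σx² = 12762, Σy² = 25952, Σxy = 17570
nΣxy − ΣxΣy = 87850 − 86376 = 1474
nΣx² − (Σx)² = 63810 − 59536 = 4274; nΣy² − (Σy)² = 129760 − 125316 = 4444
r = 1474 / √(4274 × 4444) = 1474 / 4358.1712 ≈ 0.3382

0.3382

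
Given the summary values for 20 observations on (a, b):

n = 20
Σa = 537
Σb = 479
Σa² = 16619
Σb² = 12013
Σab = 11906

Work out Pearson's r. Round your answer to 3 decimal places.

-0.875

r = (nΣab − ΣaΣb) / √[(nΣa² − (Σa)²)(nΣb² − (Σb)²)]
Numerator: 20×11906 − 537×479 = -19103
Denominator: √[(332380 − 288369)(240260 − 229441)] = √[44011 × 10819] = 21820.9764
r = -19103 / 21820.9764 ≈ -0.875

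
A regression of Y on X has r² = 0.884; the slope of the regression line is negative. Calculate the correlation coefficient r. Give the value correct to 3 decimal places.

|r| = √0.884 = 0.940
The association is negative, so r = −0.940.

-0.940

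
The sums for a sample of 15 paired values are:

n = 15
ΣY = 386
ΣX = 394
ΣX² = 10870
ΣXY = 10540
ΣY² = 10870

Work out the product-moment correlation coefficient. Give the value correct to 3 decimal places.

r = (nΣXY − ΣXΣY) / √[(nΣX² − (ΣX)²)(nΣY² − (ΣY)²)]
Numerator: 15×10540 − 394×386 = 6016
Denominator: √[(163050 − 155236)(163050 − 148996)] = √[7814 × 14054] = 10479.4063
r = 6016 / 10479.4063 ≈ 0.574

0.574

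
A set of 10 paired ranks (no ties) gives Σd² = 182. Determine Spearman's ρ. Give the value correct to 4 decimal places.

ρ = 1 − 6Σd² / [n(n²−1)] = 1 − 6×182 / (10×99)
  = 1 − 1092/990 = 1 − 1.10303 ≈ -0.1030

-0.1030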